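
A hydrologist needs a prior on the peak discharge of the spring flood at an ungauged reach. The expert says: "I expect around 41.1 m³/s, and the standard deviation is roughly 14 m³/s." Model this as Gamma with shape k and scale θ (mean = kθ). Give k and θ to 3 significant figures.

For Gamma(k, scale θ): mean = kθ, variance = kθ², so CV = 1/√k.
CV = SD/mean = 14/41.1 = 0.3406, hence k = 1/CV² = 8.62.
Then θ = mean/k = 41.1/8.62 = 4.77.

k ≈ 8.62, θ ≈ 4.77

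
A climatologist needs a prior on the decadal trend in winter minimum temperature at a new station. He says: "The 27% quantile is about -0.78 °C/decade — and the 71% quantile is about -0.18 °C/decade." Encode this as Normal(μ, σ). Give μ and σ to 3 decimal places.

μ = -0.465, σ = 0.514

For Normal(μ,σ), the p-quantile is μ + z_p·σ. Here z_{0.27} = -0.6128, z_{0.71} = 0.5534.
So -0.78 = μ − 0.6128σ and -0.18 = μ + 0.5534σ.
Subtracting: σ = (-0.18 − -0.78)/(0.5534 − (-0.6128)) = 0.514.
Then μ = -0.78 − (-0.6128)·0.514 = -0.465.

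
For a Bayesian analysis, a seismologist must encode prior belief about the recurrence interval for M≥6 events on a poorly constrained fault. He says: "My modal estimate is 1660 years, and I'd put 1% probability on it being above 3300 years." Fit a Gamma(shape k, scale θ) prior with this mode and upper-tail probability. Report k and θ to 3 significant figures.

k ≈ 11.4, θ ≈ 159

Gamma(k,θ) with k>1 has mode (k−1)θ, so θ = 1660/(k−1).
Need P(X < 3300) = 0.99 with θ tied to k this way. Start at k = 2, θ = 1660: P(X<3300) ≈ 0.591.
Too low — raise k to concentrate. Iterating converges to k ≈ 11.4.
Then θ = 1660/(11.4−1) ≈ 159.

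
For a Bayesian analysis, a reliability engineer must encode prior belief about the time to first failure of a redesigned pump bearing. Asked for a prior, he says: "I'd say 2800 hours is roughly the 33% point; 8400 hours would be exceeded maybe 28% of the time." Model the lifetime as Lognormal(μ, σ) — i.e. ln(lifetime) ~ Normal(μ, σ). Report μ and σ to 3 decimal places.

μ ≈ 8.410, σ ≈ 1.074

If T ~ Lognormal(μ,σ) then ln T ~ Normal(μ,σ), so the p-quantile of ln T is μ + z_p·σ.
ln(2800) = 7.937 and ln(8400) = 9.036; z_{0.33} = -0.4399, z_{0.72} = 0.5828.
σ = (9.036 − 7.937)/(0.5828 − (-0.4399)) = 1.074.
μ = 7.937 − (-0.4399)·1.074 = 8.410.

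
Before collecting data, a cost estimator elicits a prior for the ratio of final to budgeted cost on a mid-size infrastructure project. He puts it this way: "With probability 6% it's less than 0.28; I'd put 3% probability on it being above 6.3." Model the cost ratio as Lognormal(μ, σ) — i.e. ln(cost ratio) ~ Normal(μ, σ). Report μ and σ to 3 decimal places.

If T ~ Lognormal(μ,σ) then ln T ~ Normal(μ,σ), so the p-quantile of ln T is μ + z_p·σ.
ln(0.28) = -1.273 and ln(6.3) = 1.841; z_{0.06} = -1.555, z_{0.97} = 1.881.
σ = (1.841 − -1.273)/(1.881 − (-1.555)) = 0.906.
μ = -1.273 − (-1.555)·0.906 = 0.136.

μ ≈ 0.136, σ ≈ 0.906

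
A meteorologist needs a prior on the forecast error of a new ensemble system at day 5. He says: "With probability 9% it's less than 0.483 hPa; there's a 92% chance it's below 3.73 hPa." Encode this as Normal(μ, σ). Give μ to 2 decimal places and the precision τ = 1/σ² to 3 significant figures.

For Normal(μ,σ), the p-quantile is μ + z_p·σ. Here z_{0.09} = -1.341, z_{0.92} = 1.405.
So 0.483 = μ − 1.341σ and 3.73 = μ + 1.405σ.
Subtracting: σ = (3.73 − 0.483)/(1.405 − (-1.341)) = 1.18.
Then μ = 0.483 − (-1.341)·1.18 = 2.07.
Precision τ = 1/σ² = 1/1.183² = 0.715.

μ = 2.07, τ = 0.715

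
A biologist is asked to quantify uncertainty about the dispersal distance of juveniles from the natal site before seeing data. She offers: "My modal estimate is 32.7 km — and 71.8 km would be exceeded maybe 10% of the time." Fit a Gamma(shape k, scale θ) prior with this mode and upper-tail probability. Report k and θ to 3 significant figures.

Gamma(k,θ) with k>1 has mode (k−1)θ, so θ = 32.7/(k−1).
Need P(X < 71.8) = 0.9 with θ tied to k this way. Start at k = 2, θ = 32.7: P(X<71.8) ≈ 0.644.
Too low — raise k to concentrate. Iterating converges to k ≈ 4.11.
Then θ = 32.7/(4.11−1) ≈ 10.5.

k ≈ 4.11, θ ≈ 10.5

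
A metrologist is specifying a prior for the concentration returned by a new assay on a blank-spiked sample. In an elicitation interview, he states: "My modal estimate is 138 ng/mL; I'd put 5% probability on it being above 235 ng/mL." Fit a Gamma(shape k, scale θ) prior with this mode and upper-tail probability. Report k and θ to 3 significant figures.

k ≈ 10.9, θ ≈ 14

Gamma(k,θ) with k>1 has mode (k−1)θ, so θ = 138/(k−1).
Need P(X < 235) = 0.95 with θ tied to k this way. Start at k = 2, θ = 138: P(X<235) ≈ 0.508.
Too low — raise k to concentrate. Iterating converges to k ≈ 10.9.
Then θ = 138/(10.9−1) ≈ 14.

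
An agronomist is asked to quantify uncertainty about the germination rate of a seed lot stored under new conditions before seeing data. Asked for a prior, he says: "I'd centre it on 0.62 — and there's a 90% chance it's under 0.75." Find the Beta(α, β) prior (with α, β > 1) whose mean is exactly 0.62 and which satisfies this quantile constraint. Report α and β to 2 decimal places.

With mean 0.62 fixed, write α = 0.62s, β = 0.38s where s = α+β.
Need P(θ < 0.75) = 0.9 under Beta(0.62s, 0.38s). Normal approximation: (q−m)/√(m(1−m)/s) ≈ z_{0.9} = 1.28, so s ≈ 0.62·0.38·(1.28)²/(0.75−0.62)² = 22.9.
At s = 22.9: P(θ<0.75) ≈ 0.907. Adjusting to match 0.9 gives s ≈ 21.61.
So α = 0.62·21.61 ≈ 13.40, β = 0.38·21.61 ≈ 8.21.

α ≈ 13.40, β ≈ 8.21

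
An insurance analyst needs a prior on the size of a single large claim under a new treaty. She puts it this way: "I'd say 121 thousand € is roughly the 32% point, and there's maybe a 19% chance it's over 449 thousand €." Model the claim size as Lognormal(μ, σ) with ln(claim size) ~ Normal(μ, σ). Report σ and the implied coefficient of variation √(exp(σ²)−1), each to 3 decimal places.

If T ~ Lognormal(μ,σ) then ln T ~ Normal(μ,σ), so the p-quantile of ln T is μ + z_p·σ.
ln(121) = 4.796 and ln(449) = 6.107; z_{0.32} = -0.4677, z_{0.81} = 0.8779.
σ = (6.107 − 4.796)/(0.8779 − (-0.4677)) = 0.974.
μ = 4.796 − (-0.4677)·0.974 = 5.252.
CV = √(exp(σ²)−1) = √(exp(0.9496)−1) = 1.259.

σ ≈ 0.974, CV ≈ 1.259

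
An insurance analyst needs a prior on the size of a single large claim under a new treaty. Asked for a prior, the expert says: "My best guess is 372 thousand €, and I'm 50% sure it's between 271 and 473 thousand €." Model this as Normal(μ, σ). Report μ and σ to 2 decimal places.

μ = 372.00, σ = 149.74

A symmetric 50% interval runs μ ± z·σ with z = 0.6745.
Half-width = 101, so σ = 101/0.6745 = 149.74.
μ is the stated best guess, 372.00.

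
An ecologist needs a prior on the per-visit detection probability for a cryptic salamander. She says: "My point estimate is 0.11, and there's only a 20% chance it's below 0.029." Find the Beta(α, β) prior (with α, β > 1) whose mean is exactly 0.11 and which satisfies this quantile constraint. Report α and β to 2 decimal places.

α ≈ 1.06, β ≈ 8.57

With mean 0.11 fixed, write α = 0.11s, β = 0.89s where s = α+β.
Need P(θ < 0.029) = 0.2 under Beta(0.11s, 0.89s). Normal approximation: (q−m)/√(m(1−m)/s) ≈ z_{0.2} = -0.842, so s ≈ 0.11·0.89·(-0.842)²/(0.029−0.11)² = 10.6.
At s = 10.6: P(θ<0.029) ≈ 0.181. Adjusting to match 0.2 gives s ≈ 9.63.
So α = 0.11·9.63 ≈ 1.06, β = 0.89·9.63 ≈ 8.57.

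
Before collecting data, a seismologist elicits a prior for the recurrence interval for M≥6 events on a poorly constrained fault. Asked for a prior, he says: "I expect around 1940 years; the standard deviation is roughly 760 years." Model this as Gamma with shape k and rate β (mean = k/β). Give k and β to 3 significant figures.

k ≈ 6.52, β ≈ 0.00336

For Gamma(k, rate β): mean = k/β, variance = k/β², so CV = 1/√k.
CV = SD/mean = 760/1940 = 0.3918, hence k = 1/CV² = 6.52.
Then β = k/mean = 6.52/1940 = 0.00336.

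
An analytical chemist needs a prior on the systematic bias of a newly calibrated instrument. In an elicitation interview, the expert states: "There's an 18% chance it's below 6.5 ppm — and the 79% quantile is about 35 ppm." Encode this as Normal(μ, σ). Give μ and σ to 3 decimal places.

μ = 21.652, σ = 16.553

For Normal(μ,σ), the p-quantile is μ + z_p·σ. Here z_{0.18} = -0.9154, z_{0.79} = 0.8064.
So 6.5 = μ − 0.9154σ and 35 = μ + 0.8064σ.
Subtracting: σ = (35 − 6.5)/(0.8064 − (-0.9154)) = 16.553.
Then μ = 6.5 − (-0.9154)·16.553 = 21.652.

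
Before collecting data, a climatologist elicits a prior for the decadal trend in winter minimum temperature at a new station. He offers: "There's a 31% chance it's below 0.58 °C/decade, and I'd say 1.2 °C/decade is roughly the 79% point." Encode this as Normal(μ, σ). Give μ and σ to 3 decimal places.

The p-quantile of Normal(μ,σ) is μ + z_p·σ, with z_{0.31} = -0.4959 and z_{0.79} = 0.8064.
Eliminate σ: μ = (z₂·x₁ − z₁·x₂)/(z₂ − z₁) = (0.8064·0.58 − (-0.4959)·1.2)/1.302 = 0.816.
Then σ = (x₂ − x₁)/(z₂ − z₁) = (1.2 − 0.58)/1.302 = 0.476.

μ = 0.816, σ = 0.476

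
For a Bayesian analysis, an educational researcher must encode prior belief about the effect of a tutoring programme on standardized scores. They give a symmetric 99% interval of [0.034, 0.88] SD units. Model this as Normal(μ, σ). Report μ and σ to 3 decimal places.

μ = 0.457, σ = 0.164

A symmetric 99% interval runs μ ± z·σ with z = 2.576.
Half-width = 0.423, so σ = 0.423/2.576 = 0.164.
μ is the interval midpoint, 0.457.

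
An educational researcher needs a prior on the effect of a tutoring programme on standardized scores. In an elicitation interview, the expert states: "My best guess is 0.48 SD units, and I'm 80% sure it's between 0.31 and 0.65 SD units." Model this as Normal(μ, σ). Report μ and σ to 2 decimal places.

μ = 0.48, σ = 0.13

A symmetric 80% interval runs μ ± z·σ with z = 1.282.
Half-width = 0.17, so σ = 0.17/1.282 = 0.13.
μ is the stated best guess, 0.48.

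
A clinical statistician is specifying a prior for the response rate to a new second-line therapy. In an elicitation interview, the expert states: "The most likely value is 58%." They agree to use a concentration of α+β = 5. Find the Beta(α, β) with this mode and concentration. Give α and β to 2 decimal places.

For α,β > 1 the Beta mode is (α−1)/(α+β−2). With α+β = 5, the mode is (α−1)/3.
Set (α−1)/3 = 0.58 → α = 1 + 0.58·3 = 2.74.
β = 5 − α = 2.26.

α = 2.74, β = 2.26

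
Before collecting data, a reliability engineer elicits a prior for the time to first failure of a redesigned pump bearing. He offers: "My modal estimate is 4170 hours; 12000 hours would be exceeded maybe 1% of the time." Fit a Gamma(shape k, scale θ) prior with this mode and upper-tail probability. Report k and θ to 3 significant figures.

Gamma(k,θ) with k>1 has mode (k−1)θ, so θ = 4170/(k−1).
Need P(X < 12000) = 0.99 with θ tied to k this way. Start at k = 2, θ = 4170: P(X<12000) ≈ 0.782.
Too low — raise k to concentrate. Iterating converges to k ≈ 5.07.
Then θ = 4170/(5.07−1) ≈ 1020.

k ≈ 5.07, θ ≈ 1020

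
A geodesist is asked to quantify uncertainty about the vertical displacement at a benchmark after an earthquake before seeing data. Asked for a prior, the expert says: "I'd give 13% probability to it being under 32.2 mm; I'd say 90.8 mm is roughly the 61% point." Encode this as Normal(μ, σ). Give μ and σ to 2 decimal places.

For Normal(μ,σ), the p-quantile is μ + z_p·σ. Here z_{0.13} = -1.126, z_{0.61} = 0.2793.
So 32.2 = μ − 1.126σ and 90.8 = μ + 0.2793σ.
Subtracting: σ = (90.8 − 32.2)/(0.2793 − (-1.126)) = 41.69.
Then μ = 32.2 − (-1.126)·41.69 = 79.16.

μ = 79.16, σ = 41.69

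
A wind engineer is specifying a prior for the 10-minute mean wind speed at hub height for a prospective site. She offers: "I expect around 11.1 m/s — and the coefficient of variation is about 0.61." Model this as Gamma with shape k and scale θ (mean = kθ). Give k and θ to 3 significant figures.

k ≈ 2.69, θ ≈ 4.13

For Gamma(k, scale θ): mean = kθ, variance = kθ², so CV = 1/√k.
CV = 0.61, hence k = 1/CV² = 2.69.
Then θ = mean/k = 11.1/2.69 = 4.13.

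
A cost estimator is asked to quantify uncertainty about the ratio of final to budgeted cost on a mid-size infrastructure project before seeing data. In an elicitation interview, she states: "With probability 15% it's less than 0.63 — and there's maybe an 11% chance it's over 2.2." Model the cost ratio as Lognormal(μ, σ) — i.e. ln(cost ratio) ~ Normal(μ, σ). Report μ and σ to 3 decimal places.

If T ~ Lognormal(μ,σ) then ln T ~ Normal(μ,σ), so the p-quantile of ln T is μ + z_p·σ.
ln(0.63) = -0.462 and ln(2.2) = 0.7885; z_{0.15} = -1.036, z_{0.89} = 1.227.
σ = (0.7885 − -0.462)/(1.227 − (-1.036)) = 0.553.
μ = -0.462 − (-1.036)·0.553 = 0.111.

μ ≈ 0.111, σ ≈ 0.553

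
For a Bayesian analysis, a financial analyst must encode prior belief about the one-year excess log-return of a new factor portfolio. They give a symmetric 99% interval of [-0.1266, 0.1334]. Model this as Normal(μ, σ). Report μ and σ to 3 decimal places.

A symmetric 99% interval runs μ ± z·σ with z = 2.576.
Half-width = 0.13, so σ = 0.13/2.576 = 0.050.
μ is the interval midpoint, 0.003.

μ = 0.003, σ = 0.050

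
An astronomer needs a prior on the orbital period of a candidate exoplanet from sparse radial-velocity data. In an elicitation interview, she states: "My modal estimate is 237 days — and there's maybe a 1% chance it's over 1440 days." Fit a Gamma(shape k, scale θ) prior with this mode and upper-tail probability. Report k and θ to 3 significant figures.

k ≈ 2.13, θ ≈ 209

Gamma(k,θ) with k>1 has mode (k−1)θ, so θ = 237/(k−1).
Need P(X < 1440) = 0.99 with θ tied to k this way. Start at k = 2, θ = 237: P(X<1440) ≈ 0.984.
Too low — raise k to concentrate. Iterating converges to k ≈ 2.13.
Then θ = 237/(2.13−1) ≈ 209.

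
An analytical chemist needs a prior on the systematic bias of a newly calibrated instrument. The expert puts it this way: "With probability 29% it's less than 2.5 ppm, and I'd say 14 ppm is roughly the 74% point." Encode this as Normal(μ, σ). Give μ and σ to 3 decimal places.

μ = 7.818, σ = 9.610

For Normal(μ,σ), the p-quantile is μ + z_p·σ. Here z_{0.29} = -0.5534, z_{0.74} = 0.6433.
So 2.5 = μ − 0.5534σ and 14 = μ + 0.6433σ.
Subtracting: σ = (14 − 2.5)/(0.6433 − (-0.5534)) = 9.610.
Then μ = 2.5 − (-0.5534)·9.610 = 7.818.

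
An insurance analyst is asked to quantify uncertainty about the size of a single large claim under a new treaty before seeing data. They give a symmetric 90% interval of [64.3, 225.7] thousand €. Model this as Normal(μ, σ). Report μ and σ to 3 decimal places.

μ = 145.000, σ = 49.062

A symmetric 90% interval runs μ ± z·σ with z = 1.645.
Half-width = 80.7, so σ = 80.7/1.645 = 49.062.
μ is the interval midpoint, 145.000.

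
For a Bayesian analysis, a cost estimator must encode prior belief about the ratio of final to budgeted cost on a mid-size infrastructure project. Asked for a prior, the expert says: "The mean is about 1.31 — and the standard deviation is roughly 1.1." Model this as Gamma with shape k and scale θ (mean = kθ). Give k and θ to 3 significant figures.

For Gamma(k, scale θ): mean = kθ, variance = kθ², so CV = 1/√k.
CV = SD/mean = 1.1/1.31 = 0.8397, hence k = 1/CV² = 1.42.
Then θ = mean/k = 1.31/1.42 = 0.924.

k ≈ 1.42, θ ≈ 0.924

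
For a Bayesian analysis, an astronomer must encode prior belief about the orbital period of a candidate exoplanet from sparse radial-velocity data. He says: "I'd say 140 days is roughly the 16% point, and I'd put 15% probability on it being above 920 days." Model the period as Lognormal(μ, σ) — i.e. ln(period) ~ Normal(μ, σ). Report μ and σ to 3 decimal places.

If T ~ Lognormal(μ,σ) then ln T ~ Normal(μ,σ), so the p-quantile of ln T is μ + z_p·σ.
ln(140) = 4.942 and ln(920) = 6.824; z_{0.16} = -0.9945, z_{0.85} = 1.036.
σ = (6.824 − 4.942)/(1.036 − (-0.9945)) = 0.927.
μ = 4.942 − (-0.9945)·0.927 = 5.864.

μ ≈ 5.864, σ ≈ 0.927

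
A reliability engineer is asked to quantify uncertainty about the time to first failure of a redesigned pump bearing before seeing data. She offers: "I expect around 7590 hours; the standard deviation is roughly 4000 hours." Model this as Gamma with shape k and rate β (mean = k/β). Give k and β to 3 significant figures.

For Gamma(k, rate β): mean = k/β, variance = k/β², so CV = 1/√k.
CV = SD/mean = 4000/7590 = 0.527, hence k = 1/CV² = 3.6.
Then β = k/mean = 3.6/7590 = 0.000474.

k ≈ 3.6, β ≈ 0.000474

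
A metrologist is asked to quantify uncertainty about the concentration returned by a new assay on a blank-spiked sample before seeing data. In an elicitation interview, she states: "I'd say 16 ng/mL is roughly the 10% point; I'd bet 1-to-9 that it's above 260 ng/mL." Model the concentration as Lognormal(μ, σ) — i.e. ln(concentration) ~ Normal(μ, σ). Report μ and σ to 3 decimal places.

If T ~ Lognormal(μ,σ) then ln T ~ Normal(μ,σ), so the p-quantile of ln T is μ + z_p·σ.
ln(16) = 2.773 and ln(260) = 5.561; z_{0.1} = -1.282, z_{0.9} = 1.282.
σ = (5.561 − 2.773)/(1.282 − (-1.282)) = 1.088.
μ = 2.773 − (-1.282)·1.088 = 4.167.

μ ≈ 4.167, σ ≈ 1.088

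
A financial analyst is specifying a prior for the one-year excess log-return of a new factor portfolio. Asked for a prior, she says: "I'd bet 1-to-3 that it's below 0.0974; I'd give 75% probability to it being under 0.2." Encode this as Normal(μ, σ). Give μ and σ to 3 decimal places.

For Normal(μ,σ), the p-quantile is μ + z_p·σ. Here z_{0.25} = -0.6745, z_{0.75} = 0.6745.
So 0.0974 = μ − 0.6745σ and 0.2 = μ + 0.6745σ.
Subtracting: σ = (0.2 − 0.0974)/(0.6745 − (-0.6745)) = 0.076.
Then μ = 0.0974 − (-0.6745)·0.076 = 0.149.

μ = 0.149, σ = 0.076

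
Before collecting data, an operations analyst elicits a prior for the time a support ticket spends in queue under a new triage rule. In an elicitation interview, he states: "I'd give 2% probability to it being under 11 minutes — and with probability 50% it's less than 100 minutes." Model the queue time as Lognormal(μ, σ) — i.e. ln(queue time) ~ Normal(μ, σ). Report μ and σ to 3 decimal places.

If T ~ Lognormal(μ,σ) then ln T ~ Normal(μ,σ), so the p-quantile of ln T is μ + z_p·σ.
ln(11) = 2.398 and ln(100) = 4.605; z_{0.02} = -2.054, z_{0.5} = 0.
σ = (4.605 − 2.398)/(0 − (-2.054)) = 1.075.
μ = 2.398 − (-2.054)·1.075 = 4.605.

μ ≈ 4.605, σ ≈ 1.075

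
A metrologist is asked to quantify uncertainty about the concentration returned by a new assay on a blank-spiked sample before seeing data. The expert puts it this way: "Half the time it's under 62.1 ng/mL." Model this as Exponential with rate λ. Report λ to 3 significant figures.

λ ≈ 0.0112

Exponential median = ln 2 / λ, so λ = ln 2 / 62.1 = 0.0112.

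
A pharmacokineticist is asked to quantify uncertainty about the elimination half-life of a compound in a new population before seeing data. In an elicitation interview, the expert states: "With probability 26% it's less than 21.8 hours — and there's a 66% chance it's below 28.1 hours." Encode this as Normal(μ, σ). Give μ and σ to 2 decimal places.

μ = 25.64, σ = 5.97

For Normal(μ,σ), the p-quantile is μ + z_p·σ. Here z_{0.26} = -0.6433, z_{0.66} = 0.4125.
So 21.8 = μ − 0.6433σ and 28.1 = μ + 0.4125σ.
Subtracting: σ = (28.1 − 21.8)/(0.4125 − (-0.6433)) = 5.97.
Then μ = 21.8 − (-0.6433)·5.97 = 25.64.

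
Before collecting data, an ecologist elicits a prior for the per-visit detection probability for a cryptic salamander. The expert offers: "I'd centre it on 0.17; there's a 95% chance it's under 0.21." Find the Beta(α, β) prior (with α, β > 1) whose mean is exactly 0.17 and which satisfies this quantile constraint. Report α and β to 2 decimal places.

α ≈ 43.44, β ≈ 212.11

With mean 0.17 fixed, write α = 0.17s, β = 0.83s where s = α+β.
Need P(θ < 0.21) = 0.95 under Beta(0.17s, 0.83s). Normal approximation: (q−m)/√(m(1−m)/s) ≈ z_{0.95} = 1.64, so s ≈ 0.17·0.83·(1.64)²/(0.21−0.17)² = 238.6.
At s = 238.6: P(θ<0.21) ≈ 0.944. Adjusting to match 0.95 gives s ≈ 255.56.
So α = 0.17·255.56 ≈ 43.44, β = 0.83·255.56 ≈ 212.11.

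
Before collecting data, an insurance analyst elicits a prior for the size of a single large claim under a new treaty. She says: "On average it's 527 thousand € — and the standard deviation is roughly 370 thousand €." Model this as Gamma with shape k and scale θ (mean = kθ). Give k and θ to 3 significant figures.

k ≈ 2.03, θ ≈ 260

For Gamma(k, scale θ): mean = kθ, variance = kθ², so CV = 1/√k.
CV = SD/mean = 370/527 = 0.7021, hence k = 1/CV² = 2.03.
Then θ = mean/k = 527/2.03 = 260.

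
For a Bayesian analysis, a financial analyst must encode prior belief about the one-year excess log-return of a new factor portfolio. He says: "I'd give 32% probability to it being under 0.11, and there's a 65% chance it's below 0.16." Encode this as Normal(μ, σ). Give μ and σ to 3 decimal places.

μ = 0.137, σ = 0.059

The p-quantile of Normal(μ,σ) is μ + z_p·σ, with z_{0.32} = -0.4677 and z_{0.65} = 0.3853.
Eliminate σ: μ = (z₂·x₁ − z₁·x₂)/(z₂ − z₁) = (0.3853·0.11 − (-0.4677)·0.16)/0.853 = 0.137.
Then σ = (x₂ − x₁)/(z₂ − z₁) = (0.16 − 0.11)/0.853 = 0.059.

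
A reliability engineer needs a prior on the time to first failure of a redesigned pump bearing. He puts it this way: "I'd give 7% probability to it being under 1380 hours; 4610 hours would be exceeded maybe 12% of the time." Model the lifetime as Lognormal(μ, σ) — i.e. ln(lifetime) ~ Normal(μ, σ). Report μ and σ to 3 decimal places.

If T ~ Lognormal(μ,σ) then ln T ~ Normal(μ,σ), so the p-quantile of ln T is μ + z_p·σ.
ln(1380) = 7.23 and ln(4610) = 8.436; z_{0.07} = -1.476, z_{0.88} = 1.175.
σ = (8.436 − 7.23)/(1.175 − (-1.476)) = 0.455.
μ = 7.23 − (-1.476)·0.455 = 7.901.

μ ≈ 7.901, σ ≈ 0.455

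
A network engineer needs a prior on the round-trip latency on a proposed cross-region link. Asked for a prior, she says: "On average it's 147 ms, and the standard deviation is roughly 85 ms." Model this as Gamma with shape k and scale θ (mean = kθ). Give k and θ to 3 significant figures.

For Gamma(k, scale θ): mean = kθ, variance = kθ², so CV = 1/√k.
CV = SD/mean = 85/147 = 0.5782, hence k = 1/CV² = 2.99.
Then θ = mean/k = 147/2.99 = 49.1.

k ≈ 2.99, θ ≈ 49.1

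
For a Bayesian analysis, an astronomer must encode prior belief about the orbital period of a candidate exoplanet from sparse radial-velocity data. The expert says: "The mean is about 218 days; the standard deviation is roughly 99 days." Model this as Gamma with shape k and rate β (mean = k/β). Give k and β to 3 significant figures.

k ≈ 4.85, β ≈ 0.0222

For Gamma(k, rate β): mean = k/β, variance = k/β², so CV = 1/√k.
CV = SD/mean = 99/218 = 0.4541, hence k = 1/CV² = 4.85.
Then β = k/mean = 4.85/218 = 0.0222.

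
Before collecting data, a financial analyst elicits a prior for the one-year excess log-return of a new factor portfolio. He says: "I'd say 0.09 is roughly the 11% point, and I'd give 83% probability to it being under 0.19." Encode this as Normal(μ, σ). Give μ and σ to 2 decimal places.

μ = 0.15, σ = 0.05

The p-quantile of Normal(μ,σ) is μ + z_p·σ, with z_{0.11} = -1.227 and z_{0.83} = 0.9542.
Eliminate σ: μ = (z₂·x₁ − z₁·x₂)/(z₂ − z₁) = (0.9542·0.09 − (-1.227)·0.19)/2.181 = 0.15.
Then σ = (x₂ − x₁)/(z₂ − z₁) = (0.19 − 0.09)/2.181 = 0.05.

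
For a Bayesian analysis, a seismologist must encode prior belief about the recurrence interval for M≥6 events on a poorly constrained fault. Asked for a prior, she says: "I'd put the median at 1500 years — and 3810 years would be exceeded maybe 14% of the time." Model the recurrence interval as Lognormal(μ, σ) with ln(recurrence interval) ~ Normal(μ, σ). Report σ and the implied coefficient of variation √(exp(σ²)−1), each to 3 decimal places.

σ ≈ 0.863, CV ≈ 1.051

If T ~ Lognormal(μ,σ) then ln T ~ Normal(μ,σ), so the p-quantile of ln T is μ + z_p·σ.
ln(1500) = 7.313 and ln(3810) = 8.245; z_{0.5} = 0, z_{0.86} = 1.08.
σ = (8.245 − 7.313)/(1.08 − (0)) = 0.863.
μ = 7.313 − (0)·0.863 = 7.313.
CV = √(exp(σ²)−1) = √(exp(0.7445)−1) = 1.051.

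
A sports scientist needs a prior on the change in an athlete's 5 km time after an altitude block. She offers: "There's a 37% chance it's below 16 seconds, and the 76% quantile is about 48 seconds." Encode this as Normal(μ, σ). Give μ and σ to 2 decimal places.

μ = 26.23, σ = 30.82

The p-quantile of Normal(μ,σ) is μ + z_p·σ, with z_{0.37} = -0.3319 and z_{0.76} = 0.7063.
Eliminate σ: μ = (z₂·x₁ − z₁·x₂)/(z₂ − z₁) = (0.7063·16 − (-0.3319)·48)/1.038 = 26.23.
Then σ = (x₂ − x₁)/(z₂ − z₁) = (48 − 16)/1.038 = 30.82.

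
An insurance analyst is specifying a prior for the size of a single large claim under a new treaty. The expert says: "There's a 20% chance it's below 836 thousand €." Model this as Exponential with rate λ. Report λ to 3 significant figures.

P(T < 836.0) = 1 − e^(−λ·836.0) = 0.2, so λ = −ln(1−0.2)/836.0 = −ln(0.8)/836.0 = 0.000267.

λ ≈ 0.000267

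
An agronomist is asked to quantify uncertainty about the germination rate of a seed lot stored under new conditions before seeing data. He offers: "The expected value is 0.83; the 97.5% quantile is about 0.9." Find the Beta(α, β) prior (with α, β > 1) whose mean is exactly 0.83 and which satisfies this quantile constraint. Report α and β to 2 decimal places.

With mean 0.83 fixed, write α = 0.83s, β = 0.17s where s = α+β.
Need P(θ < 0.9) = 0.975 under Beta(0.83s, 0.17s). Normal approximation: (q−m)/√(m(1−m)/s) ≈ z_{0.975} = 1.96, so s ≈ 0.83·0.17·(1.96)²/(0.9−0.83)² = 110.6.
At s = 110.6: P(θ<0.9) ≈ 0.986. Adjusting to match 0.975 gives s ≈ 89.52.
So α = 0.83·89.52 ≈ 74.30, β = 0.17·89.52 ≈ 15.22.

α ≈ 74.30, β ≈ 15.22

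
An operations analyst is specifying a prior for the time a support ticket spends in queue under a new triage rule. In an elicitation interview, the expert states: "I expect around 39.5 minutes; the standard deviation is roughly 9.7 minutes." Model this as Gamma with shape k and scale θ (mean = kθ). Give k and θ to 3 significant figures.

For Gamma(k, scale θ): mean = kθ, variance = kθ², so CV = 1/√k.
CV = SD/mean = 9.7/39.5 = 0.2456, hence k = 1/CV² = 16.6.
Then θ = mean/k = 39.5/16.6 = 2.38.

k ≈ 16.6, θ ≈ 2.38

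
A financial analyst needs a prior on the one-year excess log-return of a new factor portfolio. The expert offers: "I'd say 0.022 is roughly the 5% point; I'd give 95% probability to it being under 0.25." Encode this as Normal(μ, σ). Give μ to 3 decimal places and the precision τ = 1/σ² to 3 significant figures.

μ = 0.136, τ = 208

For Normal(μ,σ), the p-quantile is μ + z_p·σ. Here z_{0.05} = -1.645, z_{0.95} = 1.645.
So 0.022 = μ − 1.645σ and 0.25 = μ + 1.645σ.
Subtracting: σ = (0.25 − 0.022)/(1.645 − (-1.645)) = 0.069.
Then μ = 0.022 − (-1.645)·0.069 = 0.136.
Precision τ = 1/σ² = 1/0.06931² = 208.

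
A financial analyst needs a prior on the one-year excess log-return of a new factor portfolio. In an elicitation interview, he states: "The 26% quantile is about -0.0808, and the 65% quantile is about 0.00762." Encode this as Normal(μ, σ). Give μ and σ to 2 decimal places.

The p-quantile of Normal(μ,σ) is μ + z_p·σ, with z_{0.26} = -0.6433 and z_{0.65} = 0.3853.
Eliminate σ: μ = (z₂·x₁ − z₁·x₂)/(z₂ − z₁) = (0.3853·-0.0808 − (-0.6433)·0.00762)/1.029 = -0.03.
Then σ = (x₂ − x₁)/(z₂ − z₁) = (0.00762 − -0.0808)/1.029 = 0.09.

μ = -0.03, σ = 0.09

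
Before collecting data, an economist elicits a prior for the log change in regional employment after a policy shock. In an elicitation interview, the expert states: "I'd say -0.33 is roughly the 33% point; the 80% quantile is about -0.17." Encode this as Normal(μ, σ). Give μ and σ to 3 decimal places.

μ = -0.275, σ = 0.125

The p-quantile of Normal(μ,σ) is μ + z_p·σ, with z_{0.33} = -0.4399 and z_{0.8} = 0.8416.
Eliminate σ: μ = (z₂·x₁ − z₁·x₂)/(z₂ − z₁) = (0.8416·-0.33 − (-0.4399)·-0.17)/1.282 = -0.275.
Then σ = (x₂ − x₁)/(z₂ − z₁) = (-0.17 − -0.33)/1.282 = 0.125.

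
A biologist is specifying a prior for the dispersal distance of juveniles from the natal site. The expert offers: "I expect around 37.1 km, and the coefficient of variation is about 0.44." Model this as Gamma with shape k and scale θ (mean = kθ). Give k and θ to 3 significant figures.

k ≈ 5.17, θ ≈ 7.18

For Gamma(k, scale θ): mean = kθ, variance = kθ², so CV = 1/√k.
CV = 0.44, hence k = 1/CV² = 5.17.
Then θ = mean/k = 37.1/5.17 = 7.18.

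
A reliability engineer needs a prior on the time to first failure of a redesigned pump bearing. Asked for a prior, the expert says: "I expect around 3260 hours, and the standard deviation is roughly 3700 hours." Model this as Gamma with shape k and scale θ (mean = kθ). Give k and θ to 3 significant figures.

For Gamma(k, scale θ): mean = kθ, variance = kθ², so CV = 1/√k.
CV = SD/mean = 3700/3260 = 1.135, hence k = 1/CV² = 0.776.
Then θ = mean/k = 3260/0.776 = 4200.

k ≈ 0.776, θ ≈ 4200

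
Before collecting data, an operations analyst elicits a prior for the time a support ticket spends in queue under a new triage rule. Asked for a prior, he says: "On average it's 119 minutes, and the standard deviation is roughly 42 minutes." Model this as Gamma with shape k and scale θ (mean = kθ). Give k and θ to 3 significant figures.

For Gamma(k, scale θ): mean = kθ, variance = kθ², so CV = 1/√k.
CV = SD/mean = 42/119 = 0.3529, hence k = 1/CV² = 8.03.
Then θ = mean/k = 119/8.03 = 14.8.

k ≈ 8.03, θ ≈ 14.8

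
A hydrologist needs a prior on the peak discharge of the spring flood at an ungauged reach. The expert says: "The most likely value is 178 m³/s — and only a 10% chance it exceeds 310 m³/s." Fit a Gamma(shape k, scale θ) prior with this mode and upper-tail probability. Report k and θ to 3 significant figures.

k ≈ 7.17, θ ≈ 28.9

Gamma(k,θ) with k>1 has mode (k−1)θ, so θ = 178/(k−1).
Need P(X < 310) = 0.9 with θ tied to k this way. Start at k = 2, θ = 178: P(X<310) ≈ 0.520.
Too low — raise k to concentrate. Iterating converges to k ≈ 7.17.
Then θ = 178/(7.17−1) ≈ 28.9.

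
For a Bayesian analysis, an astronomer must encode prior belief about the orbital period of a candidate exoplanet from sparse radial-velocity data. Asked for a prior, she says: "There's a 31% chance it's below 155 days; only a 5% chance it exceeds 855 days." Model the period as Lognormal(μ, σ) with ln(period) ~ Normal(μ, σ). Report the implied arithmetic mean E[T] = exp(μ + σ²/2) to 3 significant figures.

E[T] ≈ 316 days

If T ~ Lognormal(μ,σ) then ln T ~ Normal(μ,σ), so the p-quantile of ln T is μ + z_p·σ.
ln(155) = 5.043 and ln(855) = 6.751; z_{0.31} = -0.4959, z_{0.95} = 1.645.
σ = (6.751 − 5.043)/(1.645 − (-0.4959)) = 0.798.
μ = 5.043 − (-0.4959)·0.798 = 5.439.
E[T] = exp(μ + σ²/2) = exp(5.439 + 0.3182) = 316 days.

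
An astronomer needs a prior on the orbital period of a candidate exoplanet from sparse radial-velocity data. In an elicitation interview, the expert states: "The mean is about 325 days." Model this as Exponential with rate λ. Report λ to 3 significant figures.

λ ≈ 0.00308

Exponential mean = 1/λ, so λ = 1/325.0 = 0.00308.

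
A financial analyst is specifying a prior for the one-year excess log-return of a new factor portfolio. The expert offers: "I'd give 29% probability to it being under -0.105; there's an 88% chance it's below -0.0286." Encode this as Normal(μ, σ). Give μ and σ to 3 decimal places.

μ = -0.081, σ = 0.044

The p-quantile of Normal(μ,σ) is μ + z_p·σ, with z_{0.29} = -0.5534 and z_{0.88} = 1.175.
Eliminate σ: μ = (z₂·x₁ − z₁·x₂)/(z₂ − z₁) = (1.175·-0.105 − (-0.5534)·-0.0286)/1.728 = -0.081.
Then σ = (x₂ − x₁)/(z₂ − z₁) = (-0.0286 − -0.105)/1.728 = 0.044.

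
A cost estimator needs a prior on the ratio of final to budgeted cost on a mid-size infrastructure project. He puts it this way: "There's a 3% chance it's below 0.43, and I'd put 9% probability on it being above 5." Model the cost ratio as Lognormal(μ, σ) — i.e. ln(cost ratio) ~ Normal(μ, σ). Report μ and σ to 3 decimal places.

If T ~ Lognormal(μ,σ) then ln T ~ Normal(μ,σ), so the p-quantile of ln T is μ + z_p·σ.
ln(0.43) = -0.844 and ln(5) = 1.609; z_{0.03} = -1.881, z_{0.91} = 1.341.
σ = (1.609 − -0.844)/(1.341 − (-1.881)) = 0.762.
μ = -0.844 − (-1.881)·0.762 = 0.588.

μ ≈ 0.588, σ ≈ 0.762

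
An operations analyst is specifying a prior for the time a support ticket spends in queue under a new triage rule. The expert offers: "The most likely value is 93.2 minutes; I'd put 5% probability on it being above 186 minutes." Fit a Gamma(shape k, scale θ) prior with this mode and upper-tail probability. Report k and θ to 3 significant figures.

k ≈ 6.81, θ ≈ 16.1

Gamma(k,θ) with k>1 has mode (k−1)θ, so θ = 93.2/(k−1).
Need P(X < 186) = 0.95 with θ tied to k this way. Start at k = 2, θ = 93.2: P(X<186) ≈ 0.593.
Too low — raise k to concentrate. Iterating converges to k ≈ 6.81.
Then θ = 93.2/(6.81−1) ≈ 16.1.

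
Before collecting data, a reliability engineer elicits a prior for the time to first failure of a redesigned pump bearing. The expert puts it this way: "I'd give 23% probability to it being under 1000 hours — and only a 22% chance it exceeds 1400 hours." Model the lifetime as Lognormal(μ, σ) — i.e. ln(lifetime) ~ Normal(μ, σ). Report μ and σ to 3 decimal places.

μ ≈ 7.072, σ ≈ 0.223

If T ~ Lognormal(μ,σ) then ln T ~ Normal(μ,σ), so the p-quantile of ln T is μ + z_p·σ.
ln(1000) = 6.908 and ln(1400) = 7.244; z_{0.23} = -0.7388, z_{0.78} = 0.7722.
σ = (7.244 − 6.908)/(0.7722 − (-0.7388)) = 0.223.
μ = 6.908 − (-0.7388)·0.223 = 7.072.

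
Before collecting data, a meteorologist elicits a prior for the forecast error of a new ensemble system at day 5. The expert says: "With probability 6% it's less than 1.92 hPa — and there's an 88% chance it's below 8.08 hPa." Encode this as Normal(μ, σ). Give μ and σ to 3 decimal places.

For Normal(μ,σ), the p-quantile is μ + z_p·σ. Here z_{0.06} = -1.555, z_{0.88} = 1.175.
So 1.92 = μ − 1.555σ and 8.08 = μ + 1.175σ.
Subtracting: σ = (8.08 − 1.92)/(1.175 − (-1.555)) = 2.257.
Then μ = 1.92 − (-1.555)·2.257 = 5.429.

μ = 5.429, σ = 2.257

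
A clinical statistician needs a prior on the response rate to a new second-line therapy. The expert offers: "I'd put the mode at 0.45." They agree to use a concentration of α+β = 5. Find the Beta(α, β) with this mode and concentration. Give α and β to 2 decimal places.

For α,β > 1 the Beta mode is (α−1)/(α+β−2). With α+β = 5, the mode is (α−1)/3.
Set (α−1)/3 = 0.45 → α = 1 + 0.45·3 = 2.35.
β = 5 − α = 2.65.

α = 2.35, β = 2.65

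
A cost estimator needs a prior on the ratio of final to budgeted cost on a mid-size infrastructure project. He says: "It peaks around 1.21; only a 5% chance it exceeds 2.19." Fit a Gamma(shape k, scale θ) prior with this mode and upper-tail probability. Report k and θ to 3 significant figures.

Gamma(k,θ) with k>1 has mode (k−1)θ, so θ = 1.21/(k−1).
Need P(X < 2.19) = 0.95 with θ tied to k this way. Start at k = 2, θ = 1.21: P(X<2.19) ≈ 0.540.
Too low — raise k to concentrate. Iterating converges to k ≈ 8.92.
Then θ = 1.21/(8.92−1) ≈ 0.153.

k ≈ 8.92, θ ≈ 0.153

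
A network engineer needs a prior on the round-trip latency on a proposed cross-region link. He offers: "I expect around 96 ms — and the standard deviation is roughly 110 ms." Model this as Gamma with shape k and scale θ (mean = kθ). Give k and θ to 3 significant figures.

For Gamma(k, scale θ): mean = kθ, variance = kθ², so CV = 1/√k.
CV = SD/mean = 110/96 = 1.146, hence k = 1/CV² = 0.762.
Then θ = mean/k = 96/0.762 = 126.

k ≈ 0.762, θ ≈ 126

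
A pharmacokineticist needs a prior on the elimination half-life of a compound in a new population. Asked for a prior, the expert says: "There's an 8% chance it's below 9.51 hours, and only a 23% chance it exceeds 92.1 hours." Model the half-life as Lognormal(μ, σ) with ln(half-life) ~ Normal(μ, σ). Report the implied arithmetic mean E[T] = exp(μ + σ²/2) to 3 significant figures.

If T ~ Lognormal(μ,σ) then ln T ~ Normal(μ,σ), so the p-quantile of ln T is μ + z_p·σ.
ln(9.51) = 2.252 and ln(92.1) = 4.523; z_{0.08} = -1.405, z_{0.77} = 0.7388.
σ = (4.523 − 2.252)/(0.7388 − (-1.405)) = 1.059.
μ = 2.252 − (-1.405)·1.059 = 3.740.
E[T] = exp(μ + σ²/2) = exp(3.740 + 0.5608) = 73.8 hours.

E[T] ≈ 73.8 hours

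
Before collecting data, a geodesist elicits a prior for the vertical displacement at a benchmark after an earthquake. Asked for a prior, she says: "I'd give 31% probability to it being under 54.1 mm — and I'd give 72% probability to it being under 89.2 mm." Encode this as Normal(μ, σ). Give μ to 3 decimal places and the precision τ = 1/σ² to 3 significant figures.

For Normal(μ,σ), the p-quantile is μ + z_p·σ. Here z_{0.31} = -0.4959, z_{0.72} = 0.5828.
So 54.1 = μ − 0.4959σ and 89.2 = μ + 0.5828σ.
Subtracting: σ = (89.2 − 54.1)/(0.5828 − (-0.4959)) = 32.539.
Then μ = 54.1 − (-0.4959)·32.539 = 70.235.
Precision τ = 1/σ² = 1/32.54² = 0.000944.

μ = 70.235, τ = 0.000944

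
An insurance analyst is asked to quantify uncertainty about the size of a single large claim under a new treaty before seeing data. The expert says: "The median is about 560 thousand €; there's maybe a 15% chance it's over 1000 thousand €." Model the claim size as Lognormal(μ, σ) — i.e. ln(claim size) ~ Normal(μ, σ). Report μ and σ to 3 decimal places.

μ ≈ 6.328, σ ≈ 0.559

If T ~ Lognormal(μ,σ) then ln T ~ Normal(μ,σ), so the p-quantile of ln T is μ + z_p·σ.
ln(560) = 6.328 and ln(1000) = 6.908; z_{0.5} = 0, z_{0.85} = 1.036.
σ = (6.908 − 6.328)/(1.036 − (0)) = 0.559.
μ = 6.328 − (0)·0.559 = 6.328.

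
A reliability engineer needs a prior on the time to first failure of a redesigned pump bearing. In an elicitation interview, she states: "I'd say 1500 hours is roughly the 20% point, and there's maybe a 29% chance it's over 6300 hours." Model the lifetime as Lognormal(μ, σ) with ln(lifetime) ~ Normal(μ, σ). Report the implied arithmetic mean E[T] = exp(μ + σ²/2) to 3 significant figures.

If T ~ Lognormal(μ,σ) then ln T ~ Normal(μ,σ), so the p-quantile of ln T is μ + z_p·σ.
ln(1500) = 7.313 and ln(6300) = 8.748; z_{0.2} = -0.8416, z_{0.71} = 0.5534.
σ = (8.748 − 7.313)/(0.5534 − (-0.8416)) = 1.029.
μ = 7.313 − (-0.8416)·1.029 = 8.179.
E[T] = exp(μ + σ²/2) = exp(8.179 + 0.5291) = 6050 hours.

E[T] ≈ 6050 hours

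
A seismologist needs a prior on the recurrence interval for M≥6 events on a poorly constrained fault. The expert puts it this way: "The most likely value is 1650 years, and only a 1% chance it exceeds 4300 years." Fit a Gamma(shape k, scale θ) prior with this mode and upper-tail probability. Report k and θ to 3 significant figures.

Gamma(k,θ) with k>1 has mode (k−1)θ, so θ = 1650/(k−1).
Need P(X < 4300) = 0.99 with θ tied to k this way. Start at k = 2, θ = 1650: P(X<4300) ≈ 0.734.
Too low — raise k to concentrate. Iterating converges to k ≈ 6.07.
Then θ = 1650/(6.07−1) ≈ 325.

k ≈ 6.07, θ ≈ 325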